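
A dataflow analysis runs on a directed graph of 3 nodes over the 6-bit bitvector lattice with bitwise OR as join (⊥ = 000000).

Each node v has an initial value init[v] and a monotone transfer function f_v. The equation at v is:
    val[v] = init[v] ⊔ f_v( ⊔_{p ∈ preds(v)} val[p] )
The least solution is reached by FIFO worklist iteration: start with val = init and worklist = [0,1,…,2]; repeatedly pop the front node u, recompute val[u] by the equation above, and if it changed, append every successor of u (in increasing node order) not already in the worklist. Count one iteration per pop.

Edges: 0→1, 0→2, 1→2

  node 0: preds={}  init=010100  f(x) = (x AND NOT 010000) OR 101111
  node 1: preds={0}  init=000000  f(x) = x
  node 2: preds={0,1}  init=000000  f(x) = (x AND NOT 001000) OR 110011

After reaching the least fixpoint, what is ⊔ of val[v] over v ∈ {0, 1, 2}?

Trace (3 dequeues):
  [1] u=0 | in 000000 | out 111111 | prev 010100 | push {}
  [2] u=1 | in 111111 | out 111111 | prev 000000 | push {}
  [3] u=2 | in 111111 | out 110111 | prev 000000 | push {}

Converged values:
  [0] 111111
  [1] 111111
  [2] 110111

111111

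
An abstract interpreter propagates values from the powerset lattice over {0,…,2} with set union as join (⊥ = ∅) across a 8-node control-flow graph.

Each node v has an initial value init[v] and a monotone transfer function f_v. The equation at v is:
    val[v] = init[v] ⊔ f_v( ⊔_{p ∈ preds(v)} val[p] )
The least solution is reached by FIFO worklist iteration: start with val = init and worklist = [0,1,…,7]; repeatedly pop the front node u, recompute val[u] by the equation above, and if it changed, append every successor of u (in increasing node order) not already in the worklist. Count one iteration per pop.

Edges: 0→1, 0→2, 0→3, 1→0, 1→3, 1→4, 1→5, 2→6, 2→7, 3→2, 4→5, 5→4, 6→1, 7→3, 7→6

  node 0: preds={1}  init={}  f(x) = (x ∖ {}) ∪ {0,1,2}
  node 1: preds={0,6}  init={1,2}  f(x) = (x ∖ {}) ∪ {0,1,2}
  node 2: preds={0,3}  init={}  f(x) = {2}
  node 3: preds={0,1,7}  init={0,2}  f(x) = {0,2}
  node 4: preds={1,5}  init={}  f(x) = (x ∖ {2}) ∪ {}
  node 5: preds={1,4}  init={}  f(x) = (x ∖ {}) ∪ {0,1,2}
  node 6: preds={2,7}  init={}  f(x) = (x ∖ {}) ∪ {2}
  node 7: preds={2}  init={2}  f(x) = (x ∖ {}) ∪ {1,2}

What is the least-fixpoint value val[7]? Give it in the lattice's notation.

Worklist (14 pops):
  #1 pop 0: in={1,2} → {0,1,2} (was {}); enqueue []
  #2 pop 1: in={0,1,2} → {0,1,2} (was {1,2}); enqueue [0]
  #3 pop 2: in={0,1,2} → {2} (was {}); enqueue []
  #4 pop 3: in={0,1,2} → {0,2} (no change)
  #5 pop 4: in={0,1,2} → {0,1} (was {}); enqueue []
  #6 pop 5: in={0,1,2} → {0,1,2} (was {}); enqueue [4]
  #7 pop 6: in={2} → {2} (was {}); enqueue [1]
  #8 pop 7: in={2} → {1,2} (was {2}); enqueue [3,6]
  #9 pop 0: in={0,1,2} → {0,1,2} (no change)
  #10 pop 4: in={0,1,2} → {0,1} (no change)
  #11 pop 1: in={0,1,2} → {0,1,2} (no change)
  #12 pop 3: in={0,1,2} → {0,2} (no change)
  #13 pop 6: in={1,2} → {1,2} (was {2}); enqueue [1]
  #14 pop 1: in={0,1,2} → {0,1,2} (no change)

Fixpoint:
  val[0] = {0,1,2}
  val[1] = {0,1,2}
  val[2] = {2}
  val[3] = {0,2}
  val[4] = {0,1}
  val[5] = {0,1,2}
  val[6] = {1,2}
  val[7] = {1,2}

{1,2}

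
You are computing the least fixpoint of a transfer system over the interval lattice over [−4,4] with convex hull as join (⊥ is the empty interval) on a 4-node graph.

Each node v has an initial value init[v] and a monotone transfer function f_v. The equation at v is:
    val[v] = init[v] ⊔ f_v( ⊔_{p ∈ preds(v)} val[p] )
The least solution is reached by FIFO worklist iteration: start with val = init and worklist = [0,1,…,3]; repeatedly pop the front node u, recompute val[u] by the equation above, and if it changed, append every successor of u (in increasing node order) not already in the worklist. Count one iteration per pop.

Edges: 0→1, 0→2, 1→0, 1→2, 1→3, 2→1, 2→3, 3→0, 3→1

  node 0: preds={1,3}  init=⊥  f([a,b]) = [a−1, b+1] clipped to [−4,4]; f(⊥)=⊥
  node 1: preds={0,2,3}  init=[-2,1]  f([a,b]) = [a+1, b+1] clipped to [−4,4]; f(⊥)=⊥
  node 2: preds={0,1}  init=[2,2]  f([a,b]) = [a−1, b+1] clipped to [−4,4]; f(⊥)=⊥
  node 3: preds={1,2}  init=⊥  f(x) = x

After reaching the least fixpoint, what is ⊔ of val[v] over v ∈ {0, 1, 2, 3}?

Worklist (9 pops):
  #1 pop 0: in=[-2,1] → [-3,2] (was ⊥); enqueue []
  #2 pop 1: in=[-3,2] → [-2,3] (was [-2,1]); enqueue [0]
  #3 pop 2: in=[-3,3] → [-4,4] (was [2,2]); enqueue [1]
  #4 pop 3: in=[-4,4] → [-4,4] (was ⊥); enqueue []
  #5 pop 0: in=[-4,4] → [-4,4] (was [-3,2]); enqueue [2]
  #6 pop 1: in=[-4,4] → [-3,4] (was [-2,3]); enqueue [0,3]
  #7 pop 2: in=[-4,4] → [-4,4] (no change)
  #8 pop 0: in=[-4,4] → [-4,4] (no change)
  #9 pop 3: in=[-4,4] → [-4,4] (no change)

Fixpoint:
  val[0] = [-4,4]
  val[1] = [-3,4]
  val[2] = [-4,4]
  val[3] = [-4,4]

[-4,4]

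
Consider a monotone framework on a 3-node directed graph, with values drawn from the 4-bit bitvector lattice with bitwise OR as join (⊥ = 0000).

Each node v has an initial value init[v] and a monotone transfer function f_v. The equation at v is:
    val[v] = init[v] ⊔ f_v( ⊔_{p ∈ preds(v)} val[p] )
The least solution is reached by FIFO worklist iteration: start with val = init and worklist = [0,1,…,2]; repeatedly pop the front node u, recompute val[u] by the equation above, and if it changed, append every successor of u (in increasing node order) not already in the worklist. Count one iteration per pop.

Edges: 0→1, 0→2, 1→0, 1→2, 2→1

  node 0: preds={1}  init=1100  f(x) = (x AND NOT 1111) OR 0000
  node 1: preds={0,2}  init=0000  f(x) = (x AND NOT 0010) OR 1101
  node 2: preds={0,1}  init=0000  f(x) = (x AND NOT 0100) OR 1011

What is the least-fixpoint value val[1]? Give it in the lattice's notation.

1101

Trace (5 dequeues):
  [1] u=0 | in 0000 | out 1100 | ==
  [2] u=1 | in 1100 | out 1101 | prev 0000 | push {0}
  [3] u=2 | in 1101 | out 1011 | prev 0000 | push {1}
  [4] u=0 | in 1101 | out 1100 | ==
  [5] u=1 | in 1111 | out 1101 | ==

Converged values:
  [0] 1100
  [1] 1101
  [2] 1011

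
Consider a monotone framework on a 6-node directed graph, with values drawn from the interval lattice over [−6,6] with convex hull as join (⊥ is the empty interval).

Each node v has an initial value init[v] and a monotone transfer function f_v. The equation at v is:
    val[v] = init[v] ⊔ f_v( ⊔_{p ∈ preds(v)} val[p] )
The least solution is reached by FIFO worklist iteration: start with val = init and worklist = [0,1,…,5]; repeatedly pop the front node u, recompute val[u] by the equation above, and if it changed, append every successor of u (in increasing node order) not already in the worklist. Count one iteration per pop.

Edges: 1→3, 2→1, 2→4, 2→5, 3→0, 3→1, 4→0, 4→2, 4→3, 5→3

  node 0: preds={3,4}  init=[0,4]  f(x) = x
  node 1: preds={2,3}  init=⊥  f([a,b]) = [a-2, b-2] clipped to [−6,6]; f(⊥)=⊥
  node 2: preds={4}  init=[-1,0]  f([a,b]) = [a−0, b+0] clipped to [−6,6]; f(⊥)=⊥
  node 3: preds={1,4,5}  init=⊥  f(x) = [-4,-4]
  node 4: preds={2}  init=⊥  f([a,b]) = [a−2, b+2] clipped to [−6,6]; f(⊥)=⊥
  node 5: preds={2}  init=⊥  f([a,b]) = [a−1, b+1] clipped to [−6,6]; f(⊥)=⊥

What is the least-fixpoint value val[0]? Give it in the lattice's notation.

[-6,6]

Worklist (26 pops):
  #1 pop 0: in=⊥ → [0,4] (no change)
  #2 pop 1: in=[-1,0] → [-3,-2] (was ⊥); enqueue []
  #3 pop 2: in=⊥ → [-1,0] (no change)
  #4 pop 3: in=[-3,-2] → [-4,-4] (was ⊥); enqueue [0,1]
  #5 pop 4: in=[-1,0] → [-3,2] (was ⊥); enqueue [2,3]
  #6 pop 5: in=[-1,0] → [-2,1] (was ⊥); enqueue []
  #7 pop 0: in=[-4,2] → [-4,4] (was [0,4]); enqueue []
  #8 pop 1: in=[-4,0] → [-6,-2] (was [-3,-2]); enqueue []
  #9 pop 2: in=[-3,2] → [-3,2] (was [-1,0]); enqueue [1,4,5]
  #10 pop 3: in=[-6,2] → [-4,-4] (no change)
  #11 pop 1: in=[-4,2] → [-6,0] (was [-6,-2]); enqueue [3]
  #12 pop 4: in=[-3,2] → [-5,4] (was [-3,2]); enqueue [0,2]
  #13 pop 5: in=[-3,2] → [-4,3] (was [-2,1]); enqueue []
  #14 pop 3: in=[-6,4] → [-4,-4] (no change)
  #15 pop 0: in=[-5,4] → [-5,4] (was [-4,4]); enqueue []
  #16 pop 2: in=[-5,4] → [-5,4] (was [-3,2]); enqueue [1,4,5]
  #17 pop 1: in=[-5,4] → [-6,2] (was [-6,0]); enqueue [3]
  #18 pop 4: in=[-5,4] → [-6,6] (was [-5,4]); enqueue [0,2]
  #19 pop 5: in=[-5,4] → [-6,5] (was [-4,3]); enqueue []
  #20 pop 3: in=[-6,6] → [-4,-4] (no change)
  #21 pop 0: in=[-6,6] → [-6,6] (was [-5,4]); enqueue []
  #22 pop 2: in=[-6,6] → [-6,6] (was [-5,4]); enqueue [1,4,5]
  #23 pop 1: in=[-6,6] → [-6,4] (was [-6,2]); enqueue [3]
  #24 pop 4: in=[-6,6] → [-6,6] (no change)
  #25 pop 5: in=[-6,6] → [-6,6] (was [-6,5]); enqueue []
  #26 pop 3: in=[-6,6] → [-4,-4] (no change)

Fixpoint:
  val[0] = [-6,6]
  val[1] = [-6,4]
  val[2] = [-6,6]
  val[3] = [-4,-4]
  val[4] = [-6,6]
  val[5] = [-6,6]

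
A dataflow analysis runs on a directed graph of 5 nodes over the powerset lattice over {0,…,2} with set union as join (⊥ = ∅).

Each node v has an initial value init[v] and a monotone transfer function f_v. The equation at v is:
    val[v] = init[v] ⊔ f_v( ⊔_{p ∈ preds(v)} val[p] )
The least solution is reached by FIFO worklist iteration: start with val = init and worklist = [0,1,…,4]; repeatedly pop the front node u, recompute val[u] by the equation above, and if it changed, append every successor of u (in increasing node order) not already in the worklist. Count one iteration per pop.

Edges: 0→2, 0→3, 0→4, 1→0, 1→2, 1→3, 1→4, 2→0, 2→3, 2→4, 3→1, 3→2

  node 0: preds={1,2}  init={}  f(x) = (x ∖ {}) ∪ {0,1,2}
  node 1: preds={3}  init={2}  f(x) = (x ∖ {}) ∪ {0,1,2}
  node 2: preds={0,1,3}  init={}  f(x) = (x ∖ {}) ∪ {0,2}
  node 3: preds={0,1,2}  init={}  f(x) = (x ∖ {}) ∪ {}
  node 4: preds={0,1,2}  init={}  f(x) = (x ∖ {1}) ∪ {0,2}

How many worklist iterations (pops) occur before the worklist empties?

8

Trace (8 dequeues):
  [1] u=0 | in {2} | out {0,1,2} | prev {} | push {}
  [2] u=1 | in {} | out {0,1,2} | prev {2} | push {0}
  [3] u=2 | in {0,1,2} | out {0,1,2} | prev {} | push {}
  [4] u=3 | in {0,1,2} | out {0,1,2} | prev {} | push {1,2}
  [5] u=4 | in {0,1,2} | out {0,2} | prev {} | push {}
  [6] u=0 | in {0,1,2} | out {0,1,2} | ==
  [7] u=1 | in {0,1,2} | out {0,1,2} | ==
  [8] u=2 | in {0,1,2} | out {0,1,2} | ==

Converged values:
  [0] {0,1,2}
  [1] {0,1,2}
  [2] {0,1,2}
  [3] {0,1,2}
  [4] {0,2}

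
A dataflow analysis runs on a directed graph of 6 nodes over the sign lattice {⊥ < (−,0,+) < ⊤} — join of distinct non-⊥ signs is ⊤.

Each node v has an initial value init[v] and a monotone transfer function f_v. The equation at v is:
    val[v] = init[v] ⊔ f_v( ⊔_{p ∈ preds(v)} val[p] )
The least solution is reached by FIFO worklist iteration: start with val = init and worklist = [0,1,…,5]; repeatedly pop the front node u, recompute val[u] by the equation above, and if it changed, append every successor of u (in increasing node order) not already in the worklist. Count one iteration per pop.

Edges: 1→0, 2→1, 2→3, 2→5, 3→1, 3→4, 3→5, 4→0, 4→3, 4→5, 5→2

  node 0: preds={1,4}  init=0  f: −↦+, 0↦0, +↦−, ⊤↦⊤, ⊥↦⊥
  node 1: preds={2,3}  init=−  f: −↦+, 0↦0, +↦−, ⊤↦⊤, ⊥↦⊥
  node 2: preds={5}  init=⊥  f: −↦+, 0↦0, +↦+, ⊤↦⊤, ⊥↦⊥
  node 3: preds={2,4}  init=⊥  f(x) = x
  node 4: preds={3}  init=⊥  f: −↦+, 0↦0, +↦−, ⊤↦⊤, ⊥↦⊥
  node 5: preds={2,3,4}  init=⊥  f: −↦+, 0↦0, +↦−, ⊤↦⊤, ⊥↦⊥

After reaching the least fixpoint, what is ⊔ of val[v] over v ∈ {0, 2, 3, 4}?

⊤

Trace (6 dequeues):
  [1] u=0 | in − | out ⊤ | prev 0 | push {}
  [2] u=1 | in ⊥ | out − | ==
  [3] u=2 | in ⊥ | out ⊥ | ==
  [4] u=3 | in ⊥ | out ⊥ | ==
  [5] u=4 | in ⊥ | out ⊥ | ==
  [6] u=5 | in ⊥ | out ⊥ | ==

Converged values:
  [0] ⊤
  [1] −
  [2] ⊥
  [3] ⊥
  [4] ⊥
  [5] ⊥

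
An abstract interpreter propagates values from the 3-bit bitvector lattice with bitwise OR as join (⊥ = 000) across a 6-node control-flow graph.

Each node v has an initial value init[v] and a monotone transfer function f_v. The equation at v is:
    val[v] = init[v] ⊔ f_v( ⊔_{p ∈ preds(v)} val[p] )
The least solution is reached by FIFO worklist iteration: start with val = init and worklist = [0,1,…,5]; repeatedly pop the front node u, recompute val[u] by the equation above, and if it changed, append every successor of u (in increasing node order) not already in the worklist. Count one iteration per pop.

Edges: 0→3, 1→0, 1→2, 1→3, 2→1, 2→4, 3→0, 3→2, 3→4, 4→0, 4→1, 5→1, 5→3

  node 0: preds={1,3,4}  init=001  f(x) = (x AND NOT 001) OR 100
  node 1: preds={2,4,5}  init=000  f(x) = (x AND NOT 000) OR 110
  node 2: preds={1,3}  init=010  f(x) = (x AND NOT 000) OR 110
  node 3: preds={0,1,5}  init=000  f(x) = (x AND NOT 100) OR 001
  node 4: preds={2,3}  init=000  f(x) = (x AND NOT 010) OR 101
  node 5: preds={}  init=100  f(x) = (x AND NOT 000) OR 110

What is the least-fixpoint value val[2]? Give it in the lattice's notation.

Iteration log — 13 steps:
  step 1. node 0  ⊔preds=000  new=101  old=001  +wl: 
  step 2. node 1  ⊔preds=110  new=110  old=000  +wl: 0
  step 3. node 2  ⊔preds=110  new=110  old=010  +wl: 1
  step 4. node 3  ⊔preds=111  new=011  old=000  +wl: 2
  step 5. node 4  ⊔preds=111  new=101  old=000  +wl: 
  step 6. node 5  ⊔preds=000  new=110  old=100  +wl: 3
  step 7. node 0  ⊔preds=111  new=111  old=101  +wl: 
  step 8. node 1  ⊔preds=111  new=111  old=110  +wl: 0
  step 9. node 2  ⊔preds=111  new=111  old=110  +wl: 1,4
  step 10. node 3  ⊔preds=111  new=011  stable
  step 11. node 0  ⊔preds=111  new=111  stable
  step 12. node 1  ⊔preds=111  new=111  stable
  step 13. node 4  ⊔preds=111  new=101  stable

Least fixpoint reached:
  node 0: 111
  node 1: 111
  node 2: 111
  node 3: 011
  node 4: 101
  node 5: 110

111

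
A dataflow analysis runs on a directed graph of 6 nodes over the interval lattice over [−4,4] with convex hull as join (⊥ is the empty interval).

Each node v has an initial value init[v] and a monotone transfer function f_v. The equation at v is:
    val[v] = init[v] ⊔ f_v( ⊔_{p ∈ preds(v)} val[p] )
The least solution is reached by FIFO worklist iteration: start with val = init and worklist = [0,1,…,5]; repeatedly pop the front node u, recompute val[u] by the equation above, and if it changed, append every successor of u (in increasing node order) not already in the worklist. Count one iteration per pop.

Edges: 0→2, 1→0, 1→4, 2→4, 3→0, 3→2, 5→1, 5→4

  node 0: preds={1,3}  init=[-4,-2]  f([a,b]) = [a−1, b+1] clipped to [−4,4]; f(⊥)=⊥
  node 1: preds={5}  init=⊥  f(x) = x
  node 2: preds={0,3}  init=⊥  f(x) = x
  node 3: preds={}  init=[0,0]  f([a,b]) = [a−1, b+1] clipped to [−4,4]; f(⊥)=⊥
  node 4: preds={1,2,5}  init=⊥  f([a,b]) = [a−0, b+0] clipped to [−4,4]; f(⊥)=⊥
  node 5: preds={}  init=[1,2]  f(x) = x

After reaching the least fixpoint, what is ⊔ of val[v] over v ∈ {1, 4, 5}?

Iteration log — 9 steps:
  step 1. node 0  ⊔preds=[0,0]  new=[-4,1]  old=[-4,-2]  +wl: 
  step 2. node 1  ⊔preds=[1,2]  new=[1,2]  old=⊥  +wl: 0
  step 3. node 2  ⊔preds=[-4,1]  new=[-4,1]  old=⊥  +wl: 
  step 4. node 3  ⊔preds=⊥  new=[0,0]  stable
  step 5. node 4  ⊔preds=[-4,2]  new=[-4,2]  old=⊥  +wl: 
  step 6. node 5  ⊔preds=⊥  new=[1,2]  stable
  step 7. node 0  ⊔preds=[0,2]  new=[-4,3]  old=[-4,1]  +wl: 2
  step 8. node 2  ⊔preds=[-4,3]  new=[-4,3]  old=[-4,1]  +wl: 4
  step 9. node 4  ⊔preds=[-4,3]  new=[-4,3]  old=[-4,2]  +wl: 

Least fixpoint reached:
  node 0: [-4,3]
  node 1: [1,2]
  node 2: [-4,3]
  node 3: [0,0]
  node 4: [-4,3]
  node 5: [1,2]

[-4,3]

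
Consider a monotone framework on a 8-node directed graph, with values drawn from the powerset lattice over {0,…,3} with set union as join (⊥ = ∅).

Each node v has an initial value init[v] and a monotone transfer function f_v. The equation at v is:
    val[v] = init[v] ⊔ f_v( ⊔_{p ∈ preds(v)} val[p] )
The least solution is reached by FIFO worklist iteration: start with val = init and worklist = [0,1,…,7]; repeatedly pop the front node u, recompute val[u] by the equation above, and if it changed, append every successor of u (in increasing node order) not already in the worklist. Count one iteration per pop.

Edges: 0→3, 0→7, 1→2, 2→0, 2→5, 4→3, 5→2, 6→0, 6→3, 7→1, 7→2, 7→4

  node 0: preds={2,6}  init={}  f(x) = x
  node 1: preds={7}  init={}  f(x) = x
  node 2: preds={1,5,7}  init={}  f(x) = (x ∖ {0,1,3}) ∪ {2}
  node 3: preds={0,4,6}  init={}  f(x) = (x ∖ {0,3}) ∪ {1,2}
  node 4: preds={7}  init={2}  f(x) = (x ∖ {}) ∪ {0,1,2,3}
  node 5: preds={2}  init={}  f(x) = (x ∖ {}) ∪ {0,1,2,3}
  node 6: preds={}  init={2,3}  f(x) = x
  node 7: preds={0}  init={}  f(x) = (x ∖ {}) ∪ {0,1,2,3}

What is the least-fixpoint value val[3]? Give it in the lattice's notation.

Iteration log — 14 steps:
  step 1. node 0  ⊔preds={2,3}  new={2,3}  old={}  +wl: 
  step 2. node 1  ⊔preds={}  new={}  stable
  step 3. node 2  ⊔preds={}  new={2}  old={}  +wl: 0
  step 4. node 3  ⊔preds={2,3}  new={1,2}  old={}  +wl: 
  step 5. node 4  ⊔preds={}  new={0,1,2,3}  old={2}  +wl: 3
  step 6. node 5  ⊔preds={2}  new={0,1,2,3}  old={}  +wl: 2
  step 7. node 6  ⊔preds={}  new={2,3}  stable
  step 8. node 7  ⊔preds={2,3}  new={0,1,2,3}  old={}  +wl: 1,4
  step 9. node 0  ⊔preds={2,3}  new={2,3}  stable
  step 10. node 3  ⊔preds={0,1,2,3}  new={1,2}  stable
  step 11. node 2  ⊔preds={0,1,2,3}  new={2}  stable
  step 12. node 1  ⊔preds={0,1,2,3}  new={0,1,2,3}  old={}  +wl: 2
  step 13. node 4  ⊔preds={0,1,2,3}  new={0,1,2,3}  stable
  step 14. node 2  ⊔preds={0,1,2,3}  new={2}  stable

Least fixpoint reached:
  node 0: {2,3}
  node 1: {0,1,2,3}
  node 2: {2}
  node 3: {1,2}
  node 4: {0,1,2,3}
  node 5: {0,1,2,3}
  node 6: {2,3}
  node 7: {0,1,2,3}

{1,2}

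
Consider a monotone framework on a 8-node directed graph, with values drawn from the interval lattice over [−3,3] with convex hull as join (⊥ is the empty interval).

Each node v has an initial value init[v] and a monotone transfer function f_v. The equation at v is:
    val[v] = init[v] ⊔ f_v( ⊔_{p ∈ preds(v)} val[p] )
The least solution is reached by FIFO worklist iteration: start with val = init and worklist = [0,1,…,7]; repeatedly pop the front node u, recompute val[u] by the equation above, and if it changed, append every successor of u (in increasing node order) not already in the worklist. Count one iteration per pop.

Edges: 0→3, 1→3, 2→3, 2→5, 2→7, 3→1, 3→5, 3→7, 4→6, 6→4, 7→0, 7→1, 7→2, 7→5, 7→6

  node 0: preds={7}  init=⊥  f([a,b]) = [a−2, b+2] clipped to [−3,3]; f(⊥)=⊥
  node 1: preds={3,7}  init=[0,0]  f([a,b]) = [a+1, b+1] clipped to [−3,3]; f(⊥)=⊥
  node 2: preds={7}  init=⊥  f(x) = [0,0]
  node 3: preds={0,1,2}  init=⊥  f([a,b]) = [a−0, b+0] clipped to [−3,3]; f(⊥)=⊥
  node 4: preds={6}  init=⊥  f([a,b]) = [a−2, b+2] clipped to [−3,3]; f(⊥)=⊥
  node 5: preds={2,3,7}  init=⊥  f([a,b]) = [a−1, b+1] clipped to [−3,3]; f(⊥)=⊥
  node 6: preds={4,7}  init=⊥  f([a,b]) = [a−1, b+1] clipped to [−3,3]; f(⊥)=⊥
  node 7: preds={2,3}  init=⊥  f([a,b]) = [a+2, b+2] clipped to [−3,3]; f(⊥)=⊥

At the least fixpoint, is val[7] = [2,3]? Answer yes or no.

Trace (26 dequeues):
  [1] u=0 | in ⊥ | out ⊥ | ==
  [2] u=1 | in ⊥ | out [0,0] | ==
  [3] u=2 | in ⊥ | out [0,0] | prev ⊥ | push {}
  [4] u=3 | in [0,0] | out [0,0] | prev ⊥ | push {1}
  [5] u=4 | in ⊥ | out ⊥ | ==
  [6] u=5 | in [0,0] | out [-1,1] | prev ⊥ | push {}
  [7] u=6 | in ⊥ | out ⊥ | ==
  [8] u=7 | in [0,0] | out [2,2] | prev ⊥ | push {0,2,5,6}
  [9] u=1 | in [0,2] | out [0,3] | prev [0,0] | push {3}
  [10] u=0 | in [2,2] | out [0,3] | prev ⊥ | push {}
  [11] u=2 | in [2,2] | out [0,0] | ==
  [12] u=5 | in [0,2] | out [-1,3] | prev [-1,1] | push {}
  [13] u=6 | in [2,2] | out [1,3] | prev ⊥ | push {4}
  [14] u=3 | in [0,3] | out [0,3] | prev [0,0] | push {1,5,7}
  [15] u=4 | in [1,3] | out [-1,3] | prev ⊥ | push {6}
  [16] u=1 | in [0,3] | out [0,3] | ==
  [17] u=5 | in [0,3] | out [-1,3] | ==
  [18] u=7 | in [0,3] | out [2,3] | prev [2,2] | push {0,1,2,5}
  [19] u=6 | in [-1,3] | out [-2,3] | prev [1,3] | push {4}
  [20] u=0 | in [2,3] | out [0,3] | ==
  [21] u=1 | in [0,3] | out [0,3] | ==
  [22] u=2 | in [2,3] | out [0,0] | ==
  [23] u=5 | in [0,3] | out [-1,3] | ==
  [24] u=4 | in [-2,3] | out [-3,3] | prev [-1,3] | push {6}
  [25] u=6 | in [-3,3] | out [-3,3] | prev [-2,3] | push {4}
  [26] u=4 | in [-3,3] | out [-3,3] | ==

Converged values:
  [0] [0,3]
  [1] [0,3]
  [2] [0,0]
  [3] [0,3]
  [4] [-3,3]
  [5] [-1,3]
  [6] [-3,3]
  [7] [2,3]

yes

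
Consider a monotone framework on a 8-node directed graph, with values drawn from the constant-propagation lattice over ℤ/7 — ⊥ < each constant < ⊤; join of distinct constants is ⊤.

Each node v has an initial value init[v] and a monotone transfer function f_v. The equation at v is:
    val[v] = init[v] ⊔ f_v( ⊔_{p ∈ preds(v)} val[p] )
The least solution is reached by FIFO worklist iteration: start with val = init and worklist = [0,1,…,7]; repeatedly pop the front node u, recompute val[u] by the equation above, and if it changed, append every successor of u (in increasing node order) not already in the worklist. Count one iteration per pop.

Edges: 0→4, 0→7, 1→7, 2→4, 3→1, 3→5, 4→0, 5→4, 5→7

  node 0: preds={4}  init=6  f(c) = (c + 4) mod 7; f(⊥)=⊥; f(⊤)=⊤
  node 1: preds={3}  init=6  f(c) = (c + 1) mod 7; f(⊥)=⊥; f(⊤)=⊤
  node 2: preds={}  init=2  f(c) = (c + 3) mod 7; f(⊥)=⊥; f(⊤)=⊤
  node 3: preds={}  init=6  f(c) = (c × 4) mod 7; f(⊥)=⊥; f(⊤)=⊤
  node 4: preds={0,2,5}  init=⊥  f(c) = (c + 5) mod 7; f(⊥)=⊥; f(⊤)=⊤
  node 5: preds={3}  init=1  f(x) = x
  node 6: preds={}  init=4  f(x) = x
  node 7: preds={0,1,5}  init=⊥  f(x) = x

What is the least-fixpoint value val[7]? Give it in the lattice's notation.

Worklist (11 pops):
  #1 pop 0: in=⊥ → 6 (no change)
  #2 pop 1: in=6 → ⊤ (was 6); enqueue []
  #3 pop 2: in=⊥ → 2 (no change)
  #4 pop 3: in=⊥ → 6 (no change)
  #5 pop 4: in=⊤ → ⊤ (was ⊥); enqueue [0]
  #6 pop 5: in=6 → ⊤ (was 1); enqueue [4]
  #7 pop 6: in=⊥ → 4 (no change)
  #8 pop 7: in=⊤ → ⊤ (was ⊥); enqueue []
  #9 pop 0: in=⊤ → ⊤ (was 6); enqueue [7]
  #10 pop 4: in=⊤ → ⊤ (no change)
  #11 pop 7: in=⊤ → ⊤ (no change)

Fixpoint:
  val[0] = ⊤
  val[1] = ⊤
  val[2] = 2
  val[3] = 6
  val[4] = ⊤
  val[5] = ⊤
  val[6] = 4
  val[7] = ⊤

⊤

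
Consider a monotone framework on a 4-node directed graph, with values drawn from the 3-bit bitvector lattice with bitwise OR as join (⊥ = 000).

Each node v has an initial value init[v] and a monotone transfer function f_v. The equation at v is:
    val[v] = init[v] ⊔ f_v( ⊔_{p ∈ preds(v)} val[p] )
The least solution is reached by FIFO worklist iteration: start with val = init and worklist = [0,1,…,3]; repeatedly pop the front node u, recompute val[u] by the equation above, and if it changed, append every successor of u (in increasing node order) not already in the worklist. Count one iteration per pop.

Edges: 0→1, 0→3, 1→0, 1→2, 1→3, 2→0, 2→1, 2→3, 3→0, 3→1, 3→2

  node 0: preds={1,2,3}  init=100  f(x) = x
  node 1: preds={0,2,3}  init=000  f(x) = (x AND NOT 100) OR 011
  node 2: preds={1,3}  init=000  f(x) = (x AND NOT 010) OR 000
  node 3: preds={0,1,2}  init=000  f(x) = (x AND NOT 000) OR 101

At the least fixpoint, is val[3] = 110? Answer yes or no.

no

Trace (10 dequeues):
  [1] u=0 | in 000 | out 100 | ==
  [2] u=1 | in 100 | out 011 | prev 000 | push {0}
  [3] u=2 | in 011 | out 001 | prev 000 | push {1}
  [4] u=3 | in 111 | out 111 | prev 000 | push {2}
  [5] u=0 | in 111 | out 111 | prev 100 | push {3}
  [6] u=1 | in 111 | out 011 | ==
  [7] u=2 | in 111 | out 101 | prev 001 | push {0,1}
  [8] u=3 | in 111 | out 111 | ==
  [9] u=0 | in 111 | out 111 | ==
  [10] u=1 | in 111 | out 011 | ==

Converged values:
  [0] 111
  [1] 011
  [2] 101
  [3] 111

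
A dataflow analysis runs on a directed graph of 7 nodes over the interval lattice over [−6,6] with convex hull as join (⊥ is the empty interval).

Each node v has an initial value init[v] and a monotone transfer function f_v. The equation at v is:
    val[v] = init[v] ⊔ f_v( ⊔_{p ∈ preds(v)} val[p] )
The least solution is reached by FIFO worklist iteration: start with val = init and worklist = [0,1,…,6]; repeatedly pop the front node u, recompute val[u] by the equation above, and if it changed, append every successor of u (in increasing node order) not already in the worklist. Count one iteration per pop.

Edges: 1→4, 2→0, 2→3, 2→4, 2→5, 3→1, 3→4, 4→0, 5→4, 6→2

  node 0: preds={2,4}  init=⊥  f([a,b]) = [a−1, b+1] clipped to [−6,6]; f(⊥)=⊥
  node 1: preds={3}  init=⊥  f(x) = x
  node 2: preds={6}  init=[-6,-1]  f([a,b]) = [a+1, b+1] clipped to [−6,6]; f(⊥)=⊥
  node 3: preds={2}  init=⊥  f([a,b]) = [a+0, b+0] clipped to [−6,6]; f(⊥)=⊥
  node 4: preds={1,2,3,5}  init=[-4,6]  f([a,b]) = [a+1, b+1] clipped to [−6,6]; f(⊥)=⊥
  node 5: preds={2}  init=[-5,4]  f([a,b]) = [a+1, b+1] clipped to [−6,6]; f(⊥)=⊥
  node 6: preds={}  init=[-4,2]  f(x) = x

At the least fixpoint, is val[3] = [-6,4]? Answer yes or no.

no

Worklist (10 pops):
  #1 pop 0: in=[-6,6] → [-6,6] (was ⊥); enqueue []
  #2 pop 1: in=⊥ → ⊥ (no change)
  #3 pop 2: in=[-4,2] → [-6,3] (was [-6,-1]); enqueue [0]
  #4 pop 3: in=[-6,3] → [-6,3] (was ⊥); enqueue [1]
  #5 pop 4: in=[-6,4] → [-5,6] (was [-4,6]); enqueue []
  #6 pop 5: in=[-6,3] → [-5,4] (no change)
  #7 pop 6: in=⊥ → [-4,2] (no change)
  #8 pop 0: in=[-6,6] → [-6,6] (no change)
  #9 pop 1: in=[-6,3] → [-6,3] (was ⊥); enqueue [4]
  #10 pop 4: in=[-6,4] → [-5,6] (no change)

Fixpoint:
  val[0] = [-6,6]
  val[1] = [-6,3]
  val[2] = [-6,3]
  val[3] = [-6,3]
  val[4] = [-5,6]
  val[5] = [-5,4]
  val[6] = [-4,2]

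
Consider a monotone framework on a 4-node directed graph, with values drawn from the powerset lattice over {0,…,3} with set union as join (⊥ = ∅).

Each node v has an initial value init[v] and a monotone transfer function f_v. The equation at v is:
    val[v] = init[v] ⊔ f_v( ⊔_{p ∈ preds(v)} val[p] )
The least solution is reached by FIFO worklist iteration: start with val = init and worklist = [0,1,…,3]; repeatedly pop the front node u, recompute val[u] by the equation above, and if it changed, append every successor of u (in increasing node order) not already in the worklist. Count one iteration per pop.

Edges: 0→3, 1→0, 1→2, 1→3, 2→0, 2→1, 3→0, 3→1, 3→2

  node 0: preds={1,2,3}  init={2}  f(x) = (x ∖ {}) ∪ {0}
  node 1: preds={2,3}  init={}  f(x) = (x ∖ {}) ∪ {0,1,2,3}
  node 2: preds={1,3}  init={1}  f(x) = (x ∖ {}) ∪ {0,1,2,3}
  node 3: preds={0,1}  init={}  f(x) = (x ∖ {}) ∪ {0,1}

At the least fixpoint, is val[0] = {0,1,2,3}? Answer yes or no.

yes

Trace (8 dequeues):
  [1] u=0 | in {1} | out {0,1,2} | prev {2} | push {}
  [2] u=1 | in {1} | out {0,1,2,3} | prev {} | push {0}
  [3] u=2 | in {0,1,2,3} | out {0,1,2,3} | prev {1} | push {1}
  [4] u=3 | in {0,1,2,3} | out {0,1,2,3} | prev {} | push {2}
  [5] u=0 | in {0,1,2,3} | out {0,1,2,3} | prev {0,1,2} | push {3}
  [6] u=1 | in {0,1,2,3} | out {0,1,2,3} | ==
  [7] u=2 | in {0,1,2,3} | out {0,1,2,3} | ==
  [8] u=3 | in {0,1,2,3} | out {0,1,2,3} | ==

Converged values:
  [0] {0,1,2,3}
  [1] {0,1,2,3}
  [2] {0,1,2,3}
  [3] {0,1,2,3}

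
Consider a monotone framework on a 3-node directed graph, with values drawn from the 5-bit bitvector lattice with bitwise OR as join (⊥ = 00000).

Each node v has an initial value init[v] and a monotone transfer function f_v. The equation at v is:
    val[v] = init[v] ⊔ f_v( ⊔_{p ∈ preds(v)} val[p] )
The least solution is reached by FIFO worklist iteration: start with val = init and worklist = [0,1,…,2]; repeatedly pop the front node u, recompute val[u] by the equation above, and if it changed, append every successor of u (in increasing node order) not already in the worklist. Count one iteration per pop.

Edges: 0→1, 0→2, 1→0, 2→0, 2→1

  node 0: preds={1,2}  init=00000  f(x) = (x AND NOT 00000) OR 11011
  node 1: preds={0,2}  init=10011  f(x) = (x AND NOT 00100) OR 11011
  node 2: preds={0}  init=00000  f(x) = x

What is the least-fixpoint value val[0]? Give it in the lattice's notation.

11011

Iteration log — 5 steps:
  step 1. node 0  ⊔preds=10011  new=11011  old=00000  +wl: 
  step 2. node 1  ⊔preds=11011  new=11011  old=10011  +wl: 0
  step 3. node 2  ⊔preds=11011  new=11011  old=00000  +wl: 1
  step 4. node 0  ⊔preds=11011  new=11011  stable
  step 5. node 1  ⊔preds=11011  new=11011  stable

Least fixpoint reached:
  node 0: 11011
  node 1: 11011
  node 2: 11011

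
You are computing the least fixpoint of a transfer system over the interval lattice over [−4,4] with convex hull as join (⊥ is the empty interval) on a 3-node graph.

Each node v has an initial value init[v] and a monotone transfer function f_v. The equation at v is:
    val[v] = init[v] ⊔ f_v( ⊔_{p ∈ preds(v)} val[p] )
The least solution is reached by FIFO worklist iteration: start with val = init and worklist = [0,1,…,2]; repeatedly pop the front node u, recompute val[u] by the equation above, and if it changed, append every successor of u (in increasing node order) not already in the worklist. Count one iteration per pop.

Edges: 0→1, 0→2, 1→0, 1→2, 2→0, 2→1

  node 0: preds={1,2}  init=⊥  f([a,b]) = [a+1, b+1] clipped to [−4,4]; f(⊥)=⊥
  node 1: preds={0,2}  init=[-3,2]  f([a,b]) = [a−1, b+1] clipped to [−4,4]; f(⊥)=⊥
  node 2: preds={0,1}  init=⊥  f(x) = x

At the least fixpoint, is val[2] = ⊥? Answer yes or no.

no

Iteration log — 9 steps:
  step 1. node 0  ⊔preds=[-3,2]  new=[-2,3]  old=⊥  +wl: 
  step 2. node 1  ⊔preds=[-2,3]  new=[-3,4]  old=[-3,2]  +wl: 0
  step 3. node 2  ⊔preds=[-3,4]  new=[-3,4]  old=⊥  +wl: 1
  step 4. node 0  ⊔preds=[-3,4]  new=[-2,4]  old=[-2,3]  +wl: 2
  step 5. node 1  ⊔preds=[-3,4]  new=[-4,4]  old=[-3,4]  +wl: 0
  step 6. node 2  ⊔preds=[-4,4]  new=[-4,4]  old=[-3,4]  +wl: 1
  step 7. node 0  ⊔preds=[-4,4]  new=[-3,4]  old=[-2,4]  +wl: 2
  step 8. node 1  ⊔preds=[-4,4]  new=[-4,4]  stable
  step 9. node 2  ⊔preds=[-4,4]  new=[-4,4]  stable

Least fixpoint reached:
  node 0: [-3,4]
  node 1: [-4,4]
  node 2: [-4,4]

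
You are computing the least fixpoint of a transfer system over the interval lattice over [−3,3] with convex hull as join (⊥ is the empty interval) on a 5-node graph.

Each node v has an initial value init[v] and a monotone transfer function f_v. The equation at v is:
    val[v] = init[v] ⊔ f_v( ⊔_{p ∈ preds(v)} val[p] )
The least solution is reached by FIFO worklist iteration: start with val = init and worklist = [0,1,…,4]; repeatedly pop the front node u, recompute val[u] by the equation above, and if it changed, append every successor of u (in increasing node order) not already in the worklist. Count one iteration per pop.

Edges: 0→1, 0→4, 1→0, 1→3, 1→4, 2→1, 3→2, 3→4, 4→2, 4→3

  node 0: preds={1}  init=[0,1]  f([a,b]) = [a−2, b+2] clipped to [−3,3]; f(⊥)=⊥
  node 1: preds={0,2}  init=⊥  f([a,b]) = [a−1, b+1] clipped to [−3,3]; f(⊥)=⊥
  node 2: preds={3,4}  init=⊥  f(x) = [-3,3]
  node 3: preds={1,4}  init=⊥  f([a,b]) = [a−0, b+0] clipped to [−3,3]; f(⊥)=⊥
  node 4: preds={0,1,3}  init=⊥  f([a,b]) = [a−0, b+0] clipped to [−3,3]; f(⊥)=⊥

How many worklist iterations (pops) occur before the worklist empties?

Worklist (13 pops):
  #1 pop 0: in=⊥ → [0,1] (no change)
  #2 pop 1: in=[0,1] → [-1,2] (was ⊥); enqueue [0]
  #3 pop 2: in=⊥ → [-3,3] (was ⊥); enqueue [1]
  #4 pop 3: in=[-1,2] → [-1,2] (was ⊥); enqueue [2]
  #5 pop 4: in=[-1,2] → [-1,2] (was ⊥); enqueue [3]
  #6 pop 0: in=[-1,2] → [-3,3] (was [0,1]); enqueue [4]
  #7 pop 1: in=[-3,3] → [-3,3] (was [-1,2]); enqueue [0]
  #8 pop 2: in=[-1,2] → [-3,3] (no change)
  #9 pop 3: in=[-3,3] → [-3,3] (was [-1,2]); enqueue [2]
  #10 pop 4: in=[-3,3] → [-3,3] (was [-1,2]); enqueue [3]
  #11 pop 0: in=[-3,3] → [-3,3] (no change)
  #12 pop 2: in=[-3,3] → [-3,3] (no change)
  #13 pop 3: in=[-3,3] → [-3,3] (no change)

Fixpoint:
  val[0] = [-3,3]
  val[1] = [-3,3]
  val[2] = [-3,3]
  val[3] = [-3,3]
  val[4] = [-3,3]

13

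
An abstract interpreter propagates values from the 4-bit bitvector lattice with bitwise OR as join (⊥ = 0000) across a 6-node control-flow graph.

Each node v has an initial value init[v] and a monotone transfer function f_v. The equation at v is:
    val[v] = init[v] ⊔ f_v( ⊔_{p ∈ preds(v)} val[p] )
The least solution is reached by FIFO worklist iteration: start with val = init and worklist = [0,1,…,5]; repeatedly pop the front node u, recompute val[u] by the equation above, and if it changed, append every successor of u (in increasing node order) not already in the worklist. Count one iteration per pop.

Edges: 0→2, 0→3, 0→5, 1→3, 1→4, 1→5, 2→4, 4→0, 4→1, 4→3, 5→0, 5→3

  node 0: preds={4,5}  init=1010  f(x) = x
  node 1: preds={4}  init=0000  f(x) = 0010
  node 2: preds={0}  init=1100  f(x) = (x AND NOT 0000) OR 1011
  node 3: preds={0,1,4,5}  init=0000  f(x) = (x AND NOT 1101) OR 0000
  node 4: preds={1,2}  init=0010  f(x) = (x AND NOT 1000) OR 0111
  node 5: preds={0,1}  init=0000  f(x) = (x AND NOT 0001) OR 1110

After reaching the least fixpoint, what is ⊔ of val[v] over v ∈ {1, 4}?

Iteration log — 11 steps:
  step 1. node 0  ⊔preds=0010  new=1010  stable
  step 2. node 1  ⊔preds=0010  new=0010  old=0000  +wl: 
  step 3. node 2  ⊔preds=1010  new=1111  old=1100  +wl: 
  step 4. node 3  ⊔preds=1010  new=0010  old=0000  +wl: 
  step 5. node 4  ⊔preds=1111  new=0111  old=0010  +wl: 0,1,3
  step 6. node 5  ⊔preds=1010  new=1110  old=0000  +wl: 
  step 7. node 0  ⊔preds=1111  new=1111  old=1010  +wl: 2,5
  step 8. node 1  ⊔preds=0111  new=0010  stable
  step 9. node 3  ⊔preds=1111  new=0010  stable
  step 10. node 2  ⊔preds=1111  new=1111  stable
  step 11. node 5  ⊔preds=1111  new=1110  stable

Least fixpoint reached:
  node 0: 1111
  node 1: 0010
  node 2: 1111
  node 3: 0010
  node 4: 0111
  node 5: 1110

0111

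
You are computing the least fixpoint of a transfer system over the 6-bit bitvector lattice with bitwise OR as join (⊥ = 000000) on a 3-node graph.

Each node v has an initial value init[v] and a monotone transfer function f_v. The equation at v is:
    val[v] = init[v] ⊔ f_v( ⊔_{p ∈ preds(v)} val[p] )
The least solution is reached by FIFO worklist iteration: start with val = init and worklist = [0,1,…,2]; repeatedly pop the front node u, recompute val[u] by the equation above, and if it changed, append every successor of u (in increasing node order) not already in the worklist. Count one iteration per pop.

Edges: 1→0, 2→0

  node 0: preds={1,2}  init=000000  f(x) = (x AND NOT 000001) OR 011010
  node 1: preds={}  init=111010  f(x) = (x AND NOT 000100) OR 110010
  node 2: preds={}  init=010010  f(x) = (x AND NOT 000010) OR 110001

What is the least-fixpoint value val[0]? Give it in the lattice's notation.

Trace (4 dequeues):
  [1] u=0 | in 111010 | out 111010 | prev 000000 | push {}
  [2] u=1 | in 000000 | out 111010 | ==
  [3] u=2 | in 000000 | out 110011 | prev 010010 | push {0}
  [4] u=0 | in 111011 | out 111010 | ==

Converged values:
  [0] 111010
  [1] 111010
  [2] 110011

111010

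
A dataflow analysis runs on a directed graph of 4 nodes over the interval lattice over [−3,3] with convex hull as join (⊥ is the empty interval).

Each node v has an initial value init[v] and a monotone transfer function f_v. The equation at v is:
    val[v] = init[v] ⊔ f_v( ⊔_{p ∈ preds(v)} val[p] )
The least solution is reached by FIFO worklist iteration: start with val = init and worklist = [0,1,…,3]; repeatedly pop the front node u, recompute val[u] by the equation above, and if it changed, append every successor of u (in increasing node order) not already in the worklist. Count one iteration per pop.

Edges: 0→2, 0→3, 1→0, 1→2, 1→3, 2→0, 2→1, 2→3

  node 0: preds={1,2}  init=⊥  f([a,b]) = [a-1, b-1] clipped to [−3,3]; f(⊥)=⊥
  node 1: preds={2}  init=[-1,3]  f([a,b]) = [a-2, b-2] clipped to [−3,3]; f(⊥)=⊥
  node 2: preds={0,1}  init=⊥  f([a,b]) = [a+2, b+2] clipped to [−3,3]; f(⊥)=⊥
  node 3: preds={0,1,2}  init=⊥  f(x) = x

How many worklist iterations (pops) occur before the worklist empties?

14

Iteration log — 14 steps:
  step 1. node 0  ⊔preds=[-1,3]  new=[-2,2]  old=⊥  +wl: 
  step 2. node 1  ⊔preds=⊥  new=[-1,3]  stable
  step 3. node 2  ⊔preds=[-2,3]  new=[0,3]  old=⊥  +wl: 0,1
  step 4. node 3  ⊔preds=[-2,3]  new=[-2,3]  old=⊥  +wl: 
  step 5. node 0  ⊔preds=[-1,3]  new=[-2,2]  stable
  step 6. node 1  ⊔preds=[0,3]  new=[-2,3]  old=[-1,3]  +wl: 0,2,3
  step 7. node 0  ⊔preds=[-2,3]  new=[-3,2]  old=[-2,2]  +wl: 
  step 8. node 2  ⊔preds=[-3,3]  new=[-1,3]  old=[0,3]  +wl: 0,1
  step 9. node 3  ⊔preds=[-3,3]  new=[-3,3]  old=[-2,3]  +wl: 
  step 10. node 0  ⊔preds=[-2,3]  new=[-3,2]  stable
  step 11. node 1  ⊔preds=[-1,3]  new=[-3,3]  old=[-2,3]  +wl: 0,2,3
  step 12. node 0  ⊔preds=[-3,3]  new=[-3,2]  stable
  step 13. node 2  ⊔preds=[-3,3]  new=[-1,3]  stable
  step 14. node 3  ⊔preds=[-3,3]  new=[-3,3]  stable

Least fixpoint reached:
  node 0: [-3,2]
  node 1: [-3,3]
  node 2: [-1,3]
  node 3: [-3,3]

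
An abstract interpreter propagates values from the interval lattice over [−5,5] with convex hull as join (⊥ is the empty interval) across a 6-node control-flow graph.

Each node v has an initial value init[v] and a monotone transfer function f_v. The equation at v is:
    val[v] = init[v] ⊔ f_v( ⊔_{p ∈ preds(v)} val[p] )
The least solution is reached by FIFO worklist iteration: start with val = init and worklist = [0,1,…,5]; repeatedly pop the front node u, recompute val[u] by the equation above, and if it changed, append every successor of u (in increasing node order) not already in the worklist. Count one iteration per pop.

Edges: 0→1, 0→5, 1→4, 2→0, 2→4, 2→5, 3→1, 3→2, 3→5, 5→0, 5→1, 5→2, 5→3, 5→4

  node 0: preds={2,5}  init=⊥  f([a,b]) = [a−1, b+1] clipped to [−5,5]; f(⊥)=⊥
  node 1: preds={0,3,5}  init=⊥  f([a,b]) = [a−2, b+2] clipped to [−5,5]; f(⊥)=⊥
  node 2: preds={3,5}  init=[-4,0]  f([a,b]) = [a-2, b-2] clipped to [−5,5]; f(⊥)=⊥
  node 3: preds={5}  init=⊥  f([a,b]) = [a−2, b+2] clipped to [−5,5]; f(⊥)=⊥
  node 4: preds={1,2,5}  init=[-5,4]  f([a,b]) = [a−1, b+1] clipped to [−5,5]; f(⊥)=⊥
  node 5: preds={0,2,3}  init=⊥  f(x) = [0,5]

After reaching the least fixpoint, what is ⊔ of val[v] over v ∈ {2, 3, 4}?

[-5,5]

Trace (15 dequeues):
  [1] u=0 | in [-4,0] | out [-5,1] | prev ⊥ | push {}
  [2] u=1 | in [-5,1] | out [-5,3] | prev ⊥ | push {}
  [3] u=2 | in ⊥ | out [-4,0] | ==
  [4] u=3 | in ⊥ | out ⊥ | ==
  [5] u=4 | in [-5,3] | out [-5,4] | ==
  [6] u=5 | in [-5,1] | out [0,5] | prev ⊥ | push {0,1,2,3,4}
  [7] u=0 | in [-4,5] | out [-5,5] | prev [-5,1] | push {5}
  [8] u=1 | in [-5,5] | out [-5,5] | prev [-5,3] | push {}
  [9] u=2 | in [0,5] | out [-4,3] | prev [-4,0] | push {0}
  [10] u=3 | in [0,5] | out [-2,5] | prev ⊥ | push {1,2}
  [11] u=4 | in [-5,5] | out [-5,5] | prev [-5,4] | push {}
  [12] u=5 | in [-5,5] | out [0,5] | ==
  [13] u=0 | in [-4,5] | out [-5,5] | ==
  [14] u=1 | in [-5,5] | out [-5,5] | ==
  [15] u=2 | in [-2,5] | out [-4,3] | ==

Converged values:
  [0] [-5,5]
  [1] [-5,5]
  [2] [-4,3]
  [3] [-2,5]
  [4] [-5,5]
  [5] [0,5]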